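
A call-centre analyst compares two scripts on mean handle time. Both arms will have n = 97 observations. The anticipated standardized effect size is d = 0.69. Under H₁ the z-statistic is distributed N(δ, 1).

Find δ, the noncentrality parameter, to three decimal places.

δ ≈ 4.805

The noncentrality parameter scales effect size by the design's sample-size factor: δ = d·√(n/2) = 0.69 × √(97/2) = 4.8053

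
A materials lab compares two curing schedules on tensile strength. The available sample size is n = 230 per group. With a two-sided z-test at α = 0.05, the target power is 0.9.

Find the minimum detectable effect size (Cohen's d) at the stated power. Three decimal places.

Required noncentrality: δ = z_{0.025} + z_{0.10} = 1.960 + 1.282 = 3.242.
(The second rejection-region term Φ(−δ − z_{α/2}) is negligible and dropped.)
δ = d·√(n/2) ⇒ d = δ/√(n/2) = 3.242/√(230/2) = 0.3023.

d ≈ 0.302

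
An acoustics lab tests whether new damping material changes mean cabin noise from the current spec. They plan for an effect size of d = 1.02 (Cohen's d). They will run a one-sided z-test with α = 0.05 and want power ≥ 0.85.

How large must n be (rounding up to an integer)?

n = 7

Set Φ(δ − 1.645) = 0.85; then δ − 1.645 = Φ⁻¹(0.85) = 1.036, giving δ = 2.681.
δ = d·√n ⇒ n = (δ/d)² = (2.681 / 1.02)² = 6.91.
Round up to the next whole unit.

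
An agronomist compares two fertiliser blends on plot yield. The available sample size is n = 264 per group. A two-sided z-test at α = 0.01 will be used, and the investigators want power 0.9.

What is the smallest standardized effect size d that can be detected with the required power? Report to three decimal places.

d ≈ 0.336

Need Φ(δ − 2.576) = 0.9, so δ = 2.576 + 1.282 = 3.857.
(The second rejection-region term Φ(−δ − z_{α/2}) is negligible and dropped.)
δ = d·√(n/2) ⇒ d = δ/√(n/2) = 3.857/√(264/2) = 0.3357.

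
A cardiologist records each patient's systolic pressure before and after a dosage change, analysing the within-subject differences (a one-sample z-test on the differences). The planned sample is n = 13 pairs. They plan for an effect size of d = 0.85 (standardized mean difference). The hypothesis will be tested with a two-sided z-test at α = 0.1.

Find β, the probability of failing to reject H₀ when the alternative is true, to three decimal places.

β ≈ 0.078

Noncentrality parameter: δ = d·√n = 0.85 × √13 = 3.0647
Two-sided α = 0.1 → critical value z_{0.05} = 1.645.
Power = Φ(δ − 1.645) + Φ(−δ − 1.645) = Φ(1.420) + Φ(-4.710) = 0.9222 + 0.0000 = 0.9222.
Type II error: β = 1 − power = 1 − 0.9222 = 0.0778.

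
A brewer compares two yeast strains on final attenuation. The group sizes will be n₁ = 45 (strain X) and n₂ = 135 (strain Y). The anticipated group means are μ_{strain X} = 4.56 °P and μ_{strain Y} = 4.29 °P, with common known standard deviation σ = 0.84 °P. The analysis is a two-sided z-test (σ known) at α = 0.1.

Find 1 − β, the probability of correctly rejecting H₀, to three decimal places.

Power ≈ 0.588

Standardized effect: d = |μ_{strain X} − μ_{strain Y}| / σ = |4.56 − 4.29| / 0.84 = 0.3214
Noncentrality parameter: δ = d / √(1/n₁ + 1/n₂) = 0.3214 / √(1/45 + 1/135) = 1.8673
Critical value for a two-sided test at α = 0.1: z_{α/2} = 1.645.
Power = Φ(δ − 1.645) + Φ(−δ − 1.645) = Φ(0.222) + Φ(-3.512) = 0.5880 + 0.0002 = 0.5883.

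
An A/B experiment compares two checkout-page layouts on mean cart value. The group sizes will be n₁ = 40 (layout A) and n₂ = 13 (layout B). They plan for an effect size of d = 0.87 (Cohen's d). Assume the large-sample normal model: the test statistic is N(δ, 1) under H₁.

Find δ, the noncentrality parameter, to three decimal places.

δ = d / √(1/n₁ + 1/n₂) = 0.87 / √(1/40 + 1/13) = 2.7251

δ ≈ 2.725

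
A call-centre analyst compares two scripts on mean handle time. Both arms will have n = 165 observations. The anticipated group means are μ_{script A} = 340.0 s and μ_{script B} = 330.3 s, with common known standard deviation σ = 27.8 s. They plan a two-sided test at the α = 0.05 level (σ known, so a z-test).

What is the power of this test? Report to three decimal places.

Standardized effect: d = |μ_{script A} − μ_{script B}| / σ = |340.0 − 330.3| / 27.8 = 0.3489
Noncentrality parameter: δ = d·√(n/2) = 0.3489 × √(165/2) = 3.1692
Critical value for a two-sided test at α = 0.05: z_{α/2} = 1.960.
Power = Φ(δ − 1.960) + Φ(−δ − 1.960) = Φ(1.209) + Φ(-5.129) = 0.8867 + 0.0000 = 0.8867.

Power ≈ 0.887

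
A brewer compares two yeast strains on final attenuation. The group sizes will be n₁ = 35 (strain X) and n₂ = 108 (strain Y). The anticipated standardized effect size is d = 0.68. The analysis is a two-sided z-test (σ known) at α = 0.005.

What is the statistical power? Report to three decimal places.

Noncentrality parameter: δ = d / √(1/n₁ + 1/n₂) = 0.68 / √(1/35 + 1/108) = 3.4961
Critical value for a two-sided test at α = 0.005: z_{α/2} = 2.807.
Power = Φ(δ − 2.807) + Φ(−δ − 2.807) = Φ(0.689) + Φ(-6.303) = 0.7546 + 0.0000 = 0.7546.

Power ≈ 0.755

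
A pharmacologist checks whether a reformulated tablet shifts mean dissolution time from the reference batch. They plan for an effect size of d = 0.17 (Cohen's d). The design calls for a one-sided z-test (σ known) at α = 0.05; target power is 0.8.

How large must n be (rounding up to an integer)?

n = 214

For power 0.8 need Φ(δ − z_{0.05}) = 0.8, so δ = z_{0.05} + z_{0.20} = 1.645 + 0.842 = 2.486.
δ = d·√n ⇒ n = (δ/d)² = (2.486 / 0.17)² = 213.93.
Rounding up, n = 214.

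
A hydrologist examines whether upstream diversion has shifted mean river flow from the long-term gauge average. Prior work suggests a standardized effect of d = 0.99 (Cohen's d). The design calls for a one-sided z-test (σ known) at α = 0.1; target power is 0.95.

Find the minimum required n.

n = 9

For power 0.95 need Φ(δ − z_{0.1}) = 0.95, so δ = z_{0.1} + z_{0.05} = 1.282 + 1.645 = 2.926.
δ = d·√n ⇒ n = (δ/d)² = (2.926 / 0.99)² = 8.74.
Rounding up, n = 9.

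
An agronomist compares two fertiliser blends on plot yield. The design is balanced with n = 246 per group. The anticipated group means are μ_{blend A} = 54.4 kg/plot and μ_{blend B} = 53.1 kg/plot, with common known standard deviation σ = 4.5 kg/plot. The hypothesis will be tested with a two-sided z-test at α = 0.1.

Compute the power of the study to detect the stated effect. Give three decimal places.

Standardized effect: d = |μ_{blend A} − μ_{blend B}| / σ = |54.4 − 53.1| / 4.5 = 0.2889
Noncentrality parameter: δ = d·√(n/2) = 0.2889 × √(246/2) = 3.2039
Critical value for a two-sided test at α = 0.1: z_{α/2} = 1.645.
Power = Φ(δ − 1.645) + Φ(−δ − 1.645) = Φ(1.559) + Φ(-4.849) = 0.9405 + 0.0000 = 0.9405.

Power ≈ 0.941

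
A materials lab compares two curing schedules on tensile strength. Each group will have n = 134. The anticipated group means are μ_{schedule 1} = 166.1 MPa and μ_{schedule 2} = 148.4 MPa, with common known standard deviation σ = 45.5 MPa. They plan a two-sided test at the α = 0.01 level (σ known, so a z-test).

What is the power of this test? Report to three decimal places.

Standardized effect: d = |μ_{schedule 1} − μ_{schedule 2}| / σ = |166.1 − 148.4| / 45.5 = 0.3890
Noncentrality parameter: δ = d·√(n/2) = 0.3890 × √(134/2) = 3.1842
Two-sided α = 0.01 → critical value z_{0.005} = 2.576.
Power = Φ(δ − 2.576) + Φ(−δ − 2.576) = Φ(0.608) + Φ(-5.760) = 0.7285 + 0.0000 = 0.7285.

Power ≈ 0.729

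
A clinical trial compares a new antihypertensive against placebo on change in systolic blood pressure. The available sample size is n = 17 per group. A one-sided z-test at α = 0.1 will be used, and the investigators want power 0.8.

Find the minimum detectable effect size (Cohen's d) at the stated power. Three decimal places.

d ≈ 0.728

Need Φ(δ − 1.282) = 0.8, so δ = 1.282 + 0.842 = 2.123.
δ = d·√(n/2) ⇒ d = δ/√(n/2) = 2.123/√(17/2) = 0.7282.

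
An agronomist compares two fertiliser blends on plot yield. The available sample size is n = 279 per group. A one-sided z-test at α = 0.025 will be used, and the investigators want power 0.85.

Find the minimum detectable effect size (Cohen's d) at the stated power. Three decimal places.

Required noncentrality: δ = z_{0.025} + z_{0.15} = 1.960 + 1.036 = 2.996.
δ = d·√(n/2) ⇒ d = δ/√(n/2) = 2.996/√(279/2) = 0.2537.

d ≈ 0.254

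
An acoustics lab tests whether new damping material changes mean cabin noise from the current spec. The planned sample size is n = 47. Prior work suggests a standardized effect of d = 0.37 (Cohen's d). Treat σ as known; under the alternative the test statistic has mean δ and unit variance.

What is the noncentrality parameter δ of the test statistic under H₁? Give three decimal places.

δ = d·√n = 0.37 × √47 = 2.5366

δ ≈ 2.537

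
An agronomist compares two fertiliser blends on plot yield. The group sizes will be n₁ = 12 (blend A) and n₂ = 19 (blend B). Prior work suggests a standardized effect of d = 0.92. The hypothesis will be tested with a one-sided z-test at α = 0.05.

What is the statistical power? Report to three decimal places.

Power ≈ 0.802

Noncentrality parameter: δ = d / √(1/n₁ + 1/n₂) = 0.92 / √(1/12 + 1/19) = 2.4950
Critical value for a one-sided test at α = 0.05: z_α = 1.645.
Power = Φ(δ − 1.645) = Φ(0.850) = 0.8024.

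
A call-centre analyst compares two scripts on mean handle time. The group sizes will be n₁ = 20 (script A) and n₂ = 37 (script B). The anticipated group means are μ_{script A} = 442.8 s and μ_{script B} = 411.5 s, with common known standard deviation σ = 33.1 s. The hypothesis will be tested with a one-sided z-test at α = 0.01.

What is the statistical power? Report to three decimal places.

Power ≈ 0.860

Standardized effect: d = |μ_{script A} − μ_{script B}| / σ = |442.8 − 411.5| / 33.1 = 0.9456
Noncentrality parameter: δ = d / √(1/n₁ + 1/n₂) = 0.9456 / √(1/20 + 1/37) = 3.4072
One-sided α = 0.01 → critical value z_{0.01} = 2.326.
Power = P(Z > 2.326 − δ) = Φ(1.081) = 0.8601.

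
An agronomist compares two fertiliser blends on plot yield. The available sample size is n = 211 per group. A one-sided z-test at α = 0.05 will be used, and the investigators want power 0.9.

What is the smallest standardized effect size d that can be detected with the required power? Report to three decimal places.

d ≈ 0.285

Need Φ(δ − 1.645) = 0.9, so δ = 1.645 + 1.282 = 2.926.
δ = d·√(n/2) ⇒ d = δ/√(n/2) = 2.926/√(211/2) = 0.2849.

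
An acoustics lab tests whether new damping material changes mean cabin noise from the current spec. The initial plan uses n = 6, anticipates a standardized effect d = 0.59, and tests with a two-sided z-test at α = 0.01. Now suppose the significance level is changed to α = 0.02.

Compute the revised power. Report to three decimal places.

δ = d·√n = 0.59 × √6 = 1.4452 (unchanged). New critical value: z_{0.01} = 2.326.
Revised power = Φ(δ − 2.326) + Φ(−δ − 2.326) = Φ(-0.881) + Φ(-3.772) = 0.1891 + 0.0001 = 0.1892.

Power ≈ 0.189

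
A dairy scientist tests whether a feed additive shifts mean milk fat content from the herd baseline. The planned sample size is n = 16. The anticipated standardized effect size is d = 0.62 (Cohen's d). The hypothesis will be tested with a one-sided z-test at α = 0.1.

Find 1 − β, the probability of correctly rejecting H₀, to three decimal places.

Power ≈ 0.885

Noncentrality parameter: δ = d·√n = 0.62 × √16 = 2.4800
One-sided α = 0.1 → critical value z_{0.1} = 1.282.
Power = P(Z > 1.282 − δ) = Φ(1.198) = 0.8846.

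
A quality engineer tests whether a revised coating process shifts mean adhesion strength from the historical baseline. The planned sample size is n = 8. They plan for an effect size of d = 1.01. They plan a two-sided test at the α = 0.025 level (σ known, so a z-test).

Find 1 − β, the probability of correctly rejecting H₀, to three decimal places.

Noncentrality parameter: δ = d·√n = 1.01 × √8 = 2.8567
Critical value for a two-sided test at α = 0.025: z_{α/2} = 2.241.
Power = Φ(δ − 2.241) + Φ(−δ − 2.241) = Φ(0.615) + Φ(-5.098) = 0.7308 + 0.0000 = 0.7308.

Power ≈ 0.731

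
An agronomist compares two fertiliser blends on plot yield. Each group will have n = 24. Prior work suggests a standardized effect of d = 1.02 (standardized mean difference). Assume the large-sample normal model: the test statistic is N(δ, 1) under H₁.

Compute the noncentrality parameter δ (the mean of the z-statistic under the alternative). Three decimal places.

δ ≈ 3.533

δ = d·√(n/2) = 1.02 × √(24/2) = 3.5334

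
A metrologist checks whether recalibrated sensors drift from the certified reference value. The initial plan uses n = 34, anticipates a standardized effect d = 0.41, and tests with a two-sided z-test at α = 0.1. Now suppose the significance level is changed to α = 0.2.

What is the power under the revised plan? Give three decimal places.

δ = d·√n = 0.41 × √34 = 2.3907 (unchanged). New critical value: z_{0.1} = 1.282.
Revised power = Φ(δ − 1.282) + Φ(−δ − 1.282) = Φ(1.109) + Φ(-3.672) = 0.8663 + 0.0001 = 0.8664.

Power ≈ 0.866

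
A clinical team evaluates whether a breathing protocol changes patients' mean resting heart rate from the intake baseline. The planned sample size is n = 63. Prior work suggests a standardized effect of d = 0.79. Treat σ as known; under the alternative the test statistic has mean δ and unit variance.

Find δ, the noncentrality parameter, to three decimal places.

δ ≈ 6.270

δ = d·√n = 0.79 × √63 = 6.2704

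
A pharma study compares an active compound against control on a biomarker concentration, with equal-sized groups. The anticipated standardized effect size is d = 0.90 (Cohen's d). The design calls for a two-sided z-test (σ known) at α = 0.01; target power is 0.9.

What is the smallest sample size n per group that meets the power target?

n = 37 per group

For power 0.9 need Φ(δ − z_{0.005}) = 0.9, so δ = z_{0.005} + z_{0.10} = 2.576 + 1.282 = 3.857.
(The Φ(−δ − z_{α/2}) term is vanishingly small for δ > 0 and is dropped in the standard sample-size formula.)
δ = d·√(n/2) ⇒ n = 2(δ/d)² = 2 × (3.857 / 0.90)² = 36.74.
Round up to the next whole unit.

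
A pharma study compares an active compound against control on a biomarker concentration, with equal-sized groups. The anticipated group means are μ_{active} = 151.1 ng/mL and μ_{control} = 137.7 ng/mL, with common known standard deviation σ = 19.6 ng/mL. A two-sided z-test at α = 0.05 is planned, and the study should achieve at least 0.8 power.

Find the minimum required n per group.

n = 34 per group

Standardized effect: d = |μ_{active} − μ_{control}| / σ = |151.1 − 137.7| / 19.6 = 0.6837
Set Φ(δ − 1.960) = 0.8; then δ − 1.960 = Φ⁻¹(0.8) = 0.842, giving δ = 2.802.
(Ignoring the negligible lower-tail rejection probability gives the usual closed-form inversion.)
δ = d·√(n/2) ⇒ n = 2(δ/d)² = 2 × (2.802 / 0.6837)² = 33.58.
Round up to the next whole unit.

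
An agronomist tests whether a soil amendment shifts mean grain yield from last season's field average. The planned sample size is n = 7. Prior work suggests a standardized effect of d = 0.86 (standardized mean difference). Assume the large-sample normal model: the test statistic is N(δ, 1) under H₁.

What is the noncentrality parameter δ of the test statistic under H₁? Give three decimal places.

δ ≈ 2.275

δ = d·√n = 0.86 × √7 = 2.2753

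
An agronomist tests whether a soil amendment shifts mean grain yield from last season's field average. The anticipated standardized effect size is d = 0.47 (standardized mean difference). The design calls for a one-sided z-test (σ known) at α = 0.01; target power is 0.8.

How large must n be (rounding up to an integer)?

For power 0.8 need Φ(δ − z_{0.01}) = 0.8, so δ = z_{0.01} + z_{0.20} = 2.326 + 0.842 = 3.168.
δ = d·√n ⇒ n = (δ/d)² = (3.168 / 0.47)² = 45.43.
Rounding up, n = 46.

n = 46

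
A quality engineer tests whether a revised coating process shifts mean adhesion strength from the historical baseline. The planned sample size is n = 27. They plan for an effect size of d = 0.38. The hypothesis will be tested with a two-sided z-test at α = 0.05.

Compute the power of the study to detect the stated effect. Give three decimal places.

Power ≈ 0.506

Noncentrality parameter: δ = d·√n = 0.38 × √27 = 1.9745
Critical value for a two-sided test at α = 0.05: z_{α/2} = 1.960.
Power = Φ(δ − 1.960) + Φ(−δ − 1.960) = Φ(0.015) + Φ(-3.935) = 0.5058 + 0.0000 = 0.5059.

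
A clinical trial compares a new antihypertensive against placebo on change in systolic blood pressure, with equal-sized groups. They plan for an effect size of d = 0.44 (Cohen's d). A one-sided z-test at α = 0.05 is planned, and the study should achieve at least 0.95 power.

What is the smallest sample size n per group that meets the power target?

n = 112 per group

For power 0.95 need Φ(δ − z_{0.05}) = 0.95, so δ = z_{0.05} + z_{0.05} = 1.645 + 1.645 = 3.290.
δ = d·√(n/2) ⇒ n = 2(δ/d)² = 2 × (3.290 / 0.44)² = 111.80.
Round up to the next whole unit.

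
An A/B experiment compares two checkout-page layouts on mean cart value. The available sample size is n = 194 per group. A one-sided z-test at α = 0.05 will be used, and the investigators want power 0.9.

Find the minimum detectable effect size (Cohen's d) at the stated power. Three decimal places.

Required noncentrality: δ = z_{0.05} + z_{0.10} = 1.645 + 1.282 = 2.926.
δ = d·√(n/2) ⇒ d = δ/√(n/2) = 2.926/√(194/2) = 0.2971.

d ≈ 0.297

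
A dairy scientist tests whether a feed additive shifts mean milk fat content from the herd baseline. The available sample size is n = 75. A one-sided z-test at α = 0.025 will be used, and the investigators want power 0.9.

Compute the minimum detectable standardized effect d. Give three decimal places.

Need Φ(δ − 1.960) = 0.9, so δ = 1.960 + 1.282 = 3.242.
δ = d·√n ⇒ d = δ/√n = 3.242/√75 = 0.3743.

d ≈ 0.374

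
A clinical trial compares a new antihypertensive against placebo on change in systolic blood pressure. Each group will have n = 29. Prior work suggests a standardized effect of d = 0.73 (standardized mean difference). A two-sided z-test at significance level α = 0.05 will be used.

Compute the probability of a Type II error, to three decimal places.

Noncentrality parameter: δ = d·√(n/2) = 0.73 × √(29/2) = 2.7798
Critical value for a two-sided test at α = 0.05: z_{α/2} = 1.960.
Power = Φ(δ − 1.960) + Φ(−δ − 1.960) = Φ(0.820) + Φ(-4.740) = 0.7938 + 0.0000 = 0.7938.
Type II error: β = 1 − power = 1 − 0.7938 = 0.2062.

β ≈ 0.206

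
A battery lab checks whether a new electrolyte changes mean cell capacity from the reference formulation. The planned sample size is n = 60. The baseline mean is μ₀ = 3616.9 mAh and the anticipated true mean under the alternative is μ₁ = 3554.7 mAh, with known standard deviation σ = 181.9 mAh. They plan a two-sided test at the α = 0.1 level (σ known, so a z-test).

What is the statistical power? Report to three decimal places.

Power ≈ 0.842

Standardized effect: d = |μ₁ − μ₀| / σ = |3554.7 − 3616.9| / 181.9 = 0.3419
Noncentrality parameter: δ = d·√n = 0.3419 × √60 = 2.6487
Critical value for a two-sided test at α = 0.1: z_{α/2} = 1.645.
Power = Φ(δ − 1.645) + Φ(−δ − 1.645) = Φ(1.004) + Φ(-4.294) = 0.8423 + 0.0000 = 0.8423.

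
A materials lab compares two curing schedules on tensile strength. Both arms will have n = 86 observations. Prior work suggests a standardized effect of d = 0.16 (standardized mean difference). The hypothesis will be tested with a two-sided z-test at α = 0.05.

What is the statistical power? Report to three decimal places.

Noncentrality parameter: δ = d·√(n/2) = 0.16 × √(86/2) = 1.0492
Two-sided α = 0.05 → critical value z_{0.025} = 1.960.
Power = Φ(δ − 1.960) + Φ(−δ − 1.960) = Φ(-0.911) + Φ(-3.009) = 0.1812 + 0.0013 = 0.1825.

Power ≈ 0.183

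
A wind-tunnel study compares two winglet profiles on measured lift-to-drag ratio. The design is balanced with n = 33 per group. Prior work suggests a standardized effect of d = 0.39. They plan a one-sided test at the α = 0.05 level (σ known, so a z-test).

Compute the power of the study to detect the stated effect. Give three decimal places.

Power ≈ 0.476

Noncentrality parameter: δ = d·√(n/2) = 0.39 × √(33/2) = 1.5842
Critical value for a one-sided test at α = 0.05: z_α = 1.645.
Power = Φ(δ − 1.645) = Φ(-0.061) = 0.4758.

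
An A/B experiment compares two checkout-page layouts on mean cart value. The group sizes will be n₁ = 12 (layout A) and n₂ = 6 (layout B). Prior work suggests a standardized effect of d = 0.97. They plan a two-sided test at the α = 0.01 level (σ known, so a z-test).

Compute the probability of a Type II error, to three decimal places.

Noncentrality parameter: λ = d / √(1/n₁ + 1/n₂) = 0.97 / √(1/12 + 1/6) = 1.9400
Two-sided α = 0.01 → critical value z_{0.005} = 2.576.
Power = Φ(λ − 2.576) + Φ(−λ − 2.576) = Φ(-0.636) + Φ(-4.516) = 0.2624 + 0.0000 = 0.2624.
Type II error: β = 1 − power = 1 − 0.2624 = 0.7376.

β ≈ 0.738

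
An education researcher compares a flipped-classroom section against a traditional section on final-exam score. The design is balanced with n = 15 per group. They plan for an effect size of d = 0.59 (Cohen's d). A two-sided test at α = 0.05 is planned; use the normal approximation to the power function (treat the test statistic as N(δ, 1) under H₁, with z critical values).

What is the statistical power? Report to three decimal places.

Noncentrality parameter: δ = d·√(n/2) = 0.59 × √(15/2) = 1.6158
Critical value for a two-sided test at α = 0.05: z_{α/2} = 1.960.
Power = Φ(δ − 1.960) + Φ(−δ − 1.960) = Φ(-0.344) + Φ(-3.576) = 0.3654 + 0.0002 = 0.3655.

Power ≈ 0.366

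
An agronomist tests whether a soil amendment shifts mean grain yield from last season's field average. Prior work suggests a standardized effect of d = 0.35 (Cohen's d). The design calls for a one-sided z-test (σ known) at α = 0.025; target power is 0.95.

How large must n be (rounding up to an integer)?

For power 0.95 need Φ(δ − z_{0.025}) = 0.95, so δ = z_{0.025} + z_{0.05} = 1.960 + 1.645 = 3.605.
δ = d·√n ⇒ n = (δ/d)² = (3.605 / 0.35)² = 106.08.
Round up to the next whole unit.

n = 107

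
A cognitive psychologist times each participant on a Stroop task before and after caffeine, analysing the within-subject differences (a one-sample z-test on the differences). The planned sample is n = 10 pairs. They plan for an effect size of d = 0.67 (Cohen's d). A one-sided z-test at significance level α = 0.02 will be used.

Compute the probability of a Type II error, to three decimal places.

β ≈ 0.474

Noncentrality parameter: δ = d·√n = 0.67 × √10 = 2.1187
Critical value for a one-sided test at α = 0.02: z_α = 2.054.
Power = P(Z > 2.054 − δ) = Φ(0.065) = 0.5259.
Type II error: β = 1 − power = 1 − 0.5259 = 0.4741.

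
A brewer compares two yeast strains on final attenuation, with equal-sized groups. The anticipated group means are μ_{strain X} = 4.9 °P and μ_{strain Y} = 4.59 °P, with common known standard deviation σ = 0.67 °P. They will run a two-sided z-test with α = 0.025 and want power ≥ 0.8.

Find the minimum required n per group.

Standardized effect: d = |μ_{strain X} − μ_{strain Y}| / σ = |4.9 − 4.59| / 0.67 = 0.4627
Set Φ(δ − 2.241) = 0.8; then δ − 2.241 = Φ⁻¹(0.8) = 0.842, giving δ = 3.083.
(For δ > 0 the lower-tail rejection region contributes negligibly to power, so the one-term inversion is standard.)
δ = d·√(n/2) ⇒ n = 2(δ/d)² = 2 × (3.083 / 0.4627)² = 88.80.
Rounding up, n = 89 per group.

n = 89 per group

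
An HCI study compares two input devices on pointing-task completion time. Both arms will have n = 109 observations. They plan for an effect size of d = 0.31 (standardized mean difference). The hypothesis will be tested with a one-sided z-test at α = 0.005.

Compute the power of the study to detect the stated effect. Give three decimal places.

Power ≈ 0.387

Noncentrality parameter: δ = d·√(n/2) = 0.31 × √(109/2) = 2.2885
Critical value for a one-sided test at α = 0.005: z_α = 2.576.
Power = P(Z > 2.576 − δ) = Φ(-0.287) = 0.3869.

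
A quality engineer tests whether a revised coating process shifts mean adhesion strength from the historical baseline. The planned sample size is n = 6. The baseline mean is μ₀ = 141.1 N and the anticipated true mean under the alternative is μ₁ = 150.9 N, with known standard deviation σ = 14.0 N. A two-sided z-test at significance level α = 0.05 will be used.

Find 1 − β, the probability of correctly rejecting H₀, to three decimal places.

Standardized effect: d = |μ₁ − μ₀| / σ = |150.9 − 141.1| / 14.0 = 0.7000
Noncentrality parameter: δ = d·√n = 0.7000 × √6 = 1.7146
Two-sided α = 0.05 → critical value z_{0.025} = 1.960.
Power = Φ(δ − 1.960) + Φ(−δ − 1.960) = Φ(-0.245) + Φ(-3.675) = 0.4031 + 0.0001 = 0.4032.

Power ≈ 0.403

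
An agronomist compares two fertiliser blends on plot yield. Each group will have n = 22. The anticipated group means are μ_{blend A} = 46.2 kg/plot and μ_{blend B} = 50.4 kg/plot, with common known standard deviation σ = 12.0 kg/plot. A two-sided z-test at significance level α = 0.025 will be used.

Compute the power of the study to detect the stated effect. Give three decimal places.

Power ≈ 0.140

Standardized effect: d = |μ_{blend A} − μ_{blend B}| / σ = |46.2 − 50.4| / 12.0 = 0.3500
Noncentrality parameter: δ = d·√(n/2) = 0.3500 × √(22/2) = 1.1608
Critical value for a two-sided test at α = 0.025: z_{α/2} = 2.241.
Power = Φ(δ − 2.241) + Φ(−δ − 2.241) = Φ(-1.081) + Φ(-3.402) = 0.1399 + 0.0003 = 0.1403.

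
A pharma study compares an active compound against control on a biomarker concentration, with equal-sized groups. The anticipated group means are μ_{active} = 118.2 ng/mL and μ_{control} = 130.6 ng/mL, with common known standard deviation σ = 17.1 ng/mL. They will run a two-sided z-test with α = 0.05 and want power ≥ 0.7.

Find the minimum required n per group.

n = 24 per group

Standardized effect: d = |μ_{active} − μ_{control}| / σ = |118.2 − 130.6| / 17.1 = 0.7251
For power 0.7 need Φ(δ − z_{0.025}) = 0.7, so δ = z_{0.025} + z_{0.30} = 1.960 + 0.524 = 2.484.
(For δ > 0 the lower-tail rejection region contributes negligibly to power, so the one-term inversion is standard.)
δ = d·√(n/2) ⇒ n = 2(δ/d)² = 2 × (2.484 / 0.7251)² = 23.48.
Rounding up, n = 24 per group.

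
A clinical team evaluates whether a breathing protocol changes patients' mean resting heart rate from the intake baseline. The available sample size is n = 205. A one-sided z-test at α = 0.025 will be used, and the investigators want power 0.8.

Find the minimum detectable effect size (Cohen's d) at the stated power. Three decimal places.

d ≈ 0.196

Need Φ(δ − 1.960) = 0.8, so δ = 1.960 + 0.842 = 2.802.
δ = d·√n ⇒ d = δ/√n = 2.802/√205 = 0.1957.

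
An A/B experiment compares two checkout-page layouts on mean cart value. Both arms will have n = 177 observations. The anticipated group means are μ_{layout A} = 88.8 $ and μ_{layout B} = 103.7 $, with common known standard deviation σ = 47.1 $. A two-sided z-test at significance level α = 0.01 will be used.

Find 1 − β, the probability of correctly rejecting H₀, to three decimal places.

Standardized effect: d = |μ_{layout A} − μ_{layout B}| / σ = |88.8 − 103.7| / 47.1 = 0.3163
Noncentrality parameter: δ = d·√(n/2) = 0.3163 × √(177/2) = 2.9760
Two-sided α = 0.01 → critical value z_{0.005} = 2.576.
Power = Φ(δ − 2.576) + Φ(−δ − 2.576) = Φ(0.400) + Φ(-5.552) = 0.6555 + 0.0000 = 0.6555.

Power ≈ 0.655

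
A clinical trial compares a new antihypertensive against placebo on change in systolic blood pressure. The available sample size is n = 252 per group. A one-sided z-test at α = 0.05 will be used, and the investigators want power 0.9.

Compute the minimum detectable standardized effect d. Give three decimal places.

Need Φ(δ − 1.645) = 0.9, so δ = 1.645 + 1.282 = 2.926.
δ = d·√(n/2) ⇒ d = δ/√(n/2) = 2.926/√(252/2) = 0.2607.

d ≈ 0.261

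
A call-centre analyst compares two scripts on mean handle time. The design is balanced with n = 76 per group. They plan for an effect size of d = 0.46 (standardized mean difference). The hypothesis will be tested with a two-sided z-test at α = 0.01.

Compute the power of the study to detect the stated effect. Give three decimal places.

Power ≈ 0.602

Noncentrality parameter: δ = d·√(n/2) = 0.46 × √(76/2) = 2.8356
Two-sided α = 0.01 → critical value z_{0.005} = 2.576.
Power = Φ(δ − 2.576) + Φ(−δ − 2.576) = Φ(0.260) + Φ(-5.411) = 0.6025 + 0.0000 = 0.6025.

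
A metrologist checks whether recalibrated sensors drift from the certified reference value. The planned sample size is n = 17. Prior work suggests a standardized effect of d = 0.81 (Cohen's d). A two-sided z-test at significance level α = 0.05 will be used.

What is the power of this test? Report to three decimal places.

Power ≈ 0.916

Noncentrality parameter: δ = d·√n = 0.81 × √17 = 3.3397
Critical value for a two-sided test at α = 0.05: z_{α/2} = 1.960.
Power = Φ(δ − 1.960) + Φ(−δ − 1.960) = Φ(1.380) + Φ(-5.300) = 0.9162 + 0.0000 = 0.9162.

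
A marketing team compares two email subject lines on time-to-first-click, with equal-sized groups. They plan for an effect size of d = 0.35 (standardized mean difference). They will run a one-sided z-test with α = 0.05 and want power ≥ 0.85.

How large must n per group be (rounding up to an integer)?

n = 118 per group

Set Φ(δ − 1.645) = 0.85; then δ − 1.645 = Φ⁻¹(0.85) = 1.036, giving δ = 2.681.
δ = d·√(n/2) ⇒ n = 2(δ/d)² = 2 × (2.681 / 0.35)² = 117.38.
Round up to the next whole unit.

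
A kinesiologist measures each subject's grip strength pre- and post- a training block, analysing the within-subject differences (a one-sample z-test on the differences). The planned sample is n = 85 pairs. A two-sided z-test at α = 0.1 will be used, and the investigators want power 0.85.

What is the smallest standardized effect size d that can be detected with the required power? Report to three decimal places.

Need Φ(δ − 1.645) = 0.85, so δ = 1.645 + 1.036 = 2.681.
(The second rejection-region term Φ(−δ − z_{α/2}) is negligible and dropped.)
δ = d·√n ⇒ d = δ/√n = 2.681/√85 = 0.2908.

d ≈ 0.291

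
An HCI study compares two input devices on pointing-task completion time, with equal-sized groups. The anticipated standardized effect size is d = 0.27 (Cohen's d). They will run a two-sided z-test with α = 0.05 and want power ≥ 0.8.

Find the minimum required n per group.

Set Φ(δ − 1.960) = 0.8; then δ − 1.960 = Φ⁻¹(0.8) = 0.842, giving δ = 2.802.
(The Φ(−δ − z_{α/2}) term is vanishingly small for δ > 0 and is dropped in the standard sample-size formula.)
δ = d·√(n/2) ⇒ n = 2(δ/d)² = 2 × (2.802 / 0.27)² = 215.33.
Round up to the next whole unit.

n = 216 per group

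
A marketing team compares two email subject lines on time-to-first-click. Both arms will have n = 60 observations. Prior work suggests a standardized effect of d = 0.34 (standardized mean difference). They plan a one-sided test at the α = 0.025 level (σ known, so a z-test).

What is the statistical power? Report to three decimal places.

Noncentrality parameter: δ = d·√(n/2) = 0.34 × √(60/2) = 1.8623
One-sided α = 0.025 → critical value z_{0.025} = 1.960.
Power = Φ(δ − 1.960) = Φ(-0.098) = 0.4611.

Power ≈ 0.461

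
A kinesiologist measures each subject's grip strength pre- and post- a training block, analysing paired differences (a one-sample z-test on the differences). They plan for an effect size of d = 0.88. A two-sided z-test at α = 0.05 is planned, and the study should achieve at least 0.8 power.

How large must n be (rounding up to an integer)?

Set Φ(δ − 1.960) = 0.8; then δ − 1.960 = Φ⁻¹(0.8) = 0.842, giving δ = 2.802.
(For δ > 0 the lower-tail rejection region contributes negligibly to power, so the one-term inversion is standard.)
δ = d·√n ⇒ n = (δ/d)² = (2.802 / 0.88)² = 10.14.
Rounding up, n = 11.

n = 11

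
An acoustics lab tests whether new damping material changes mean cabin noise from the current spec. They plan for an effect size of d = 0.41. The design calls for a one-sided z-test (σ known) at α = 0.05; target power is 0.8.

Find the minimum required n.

n = 37

For power 0.8 need Φ(δ − z_{0.05}) = 0.8, so δ = z_{0.05} + z_{0.20} = 1.645 + 0.842 = 2.486.
δ = d·√n ⇒ n = (δ/d)² = (2.486 / 0.41)² = 36.78.
Rounding up, n = 37.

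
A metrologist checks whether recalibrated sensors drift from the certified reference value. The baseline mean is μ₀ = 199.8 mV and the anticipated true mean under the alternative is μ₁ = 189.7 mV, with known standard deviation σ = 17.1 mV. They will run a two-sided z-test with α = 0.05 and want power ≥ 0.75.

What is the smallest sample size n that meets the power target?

Standardized effect: d = |μ₁ − μ₀| / σ = |189.7 − 199.8| / 17.1 = 0.5906
Set Φ(δ − 1.960) = 0.75; then δ − 1.960 = Φ⁻¹(0.75) = 0.674, giving δ = 2.634.
(The Φ(−δ − z_{α/2}) term is vanishingly small for δ > 0 and is dropped in the standard sample-size formula.)
δ = d·√n ⇒ n = (δ/d)² = (2.634 / 0.5906)² = 19.89.
Round up to the next whole unit.

n = 20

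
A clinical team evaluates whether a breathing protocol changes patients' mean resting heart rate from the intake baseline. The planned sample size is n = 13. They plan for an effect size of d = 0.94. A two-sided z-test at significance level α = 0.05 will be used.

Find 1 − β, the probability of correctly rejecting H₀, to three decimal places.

Power ≈ 0.924

Noncentrality parameter: δ = d·√n = 0.94 × √13 = 3.3892
Critical value for a two-sided test at α = 0.05: z_{α/2} = 1.960.
Power = Φ(δ − 1.960) + Φ(−δ − 1.960) = Φ(1.429) + Φ(-5.349) = 0.9235 + 0.0000 = 0.9235.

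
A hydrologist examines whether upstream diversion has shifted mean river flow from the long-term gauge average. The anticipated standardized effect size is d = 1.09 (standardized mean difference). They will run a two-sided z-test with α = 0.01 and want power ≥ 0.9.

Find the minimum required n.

n = 13

For power 0.9 need Φ(δ − z_{0.005}) = 0.9, so δ = z_{0.005} + z_{0.10} = 2.576 + 1.282 = 3.857.
(Ignoring the negligible lower-tail rejection probability gives the usual closed-form inversion.)
δ = d·√n ⇒ n = (δ/d)² = (3.857 / 1.09)² = 12.52.
Round up to the next whole unit.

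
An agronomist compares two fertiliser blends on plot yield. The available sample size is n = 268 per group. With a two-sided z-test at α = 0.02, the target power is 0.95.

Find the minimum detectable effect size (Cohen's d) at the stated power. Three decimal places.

d ≈ 0.343

Need Φ(δ − 2.326) = 0.95, so δ = 2.326 + 1.645 = 3.971.
(Lower-tail contribution to power is negligible for δ > 0.)
δ = d·√(n/2) ⇒ d = δ/√(n/2) = 3.971/√(268/2) = 0.3431.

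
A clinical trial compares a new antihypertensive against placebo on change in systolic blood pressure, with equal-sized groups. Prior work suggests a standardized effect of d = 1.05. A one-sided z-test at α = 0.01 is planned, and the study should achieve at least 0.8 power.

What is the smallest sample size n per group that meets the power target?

n = 19 per group

Set Φ(δ − 2.326) = 0.8; then δ − 2.326 = Φ⁻¹(0.8) = 0.842, giving δ = 3.168.
δ = d·√(n/2) ⇒ n = 2(δ/d)² = 2 × (3.168 / 1.05)² = 18.21.
Round up to the next whole unit.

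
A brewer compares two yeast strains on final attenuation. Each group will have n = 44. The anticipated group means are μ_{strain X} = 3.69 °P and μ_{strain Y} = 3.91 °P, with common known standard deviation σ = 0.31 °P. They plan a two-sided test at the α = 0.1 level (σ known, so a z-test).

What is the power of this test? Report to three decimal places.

Standardized effect: d = |μ_{strain X} − μ_{strain Y}| / σ = |3.69 − 3.91| / 0.31 = 0.7097
Noncentrality parameter: δ = d·√(n/2) = 0.7097 × √(44/2) = 3.3287
Critical value for a two-sided test at α = 0.1: z_{α/2} = 1.645.
Power = Φ(δ − 1.645) + Φ(−δ − 1.645) = Φ(1.684) + Φ(-4.974) = 0.9539 + 0.0000 = 0.9539.

Power ≈ 0.954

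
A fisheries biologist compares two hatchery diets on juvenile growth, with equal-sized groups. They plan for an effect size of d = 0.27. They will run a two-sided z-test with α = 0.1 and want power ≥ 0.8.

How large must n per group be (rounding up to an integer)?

n = 170 per group

Set Φ(δ − 1.645) = 0.8; then δ − 1.645 = Φ⁻¹(0.8) = 0.842, giving δ = 2.486.
(Ignoring the negligible lower-tail rejection probability gives the usual closed-form inversion.)
δ = d·√(n/2) ⇒ n = 2(δ/d)² = 2 × (2.486 / 0.27)² = 169.62.
Rounding up, n = 170 per group.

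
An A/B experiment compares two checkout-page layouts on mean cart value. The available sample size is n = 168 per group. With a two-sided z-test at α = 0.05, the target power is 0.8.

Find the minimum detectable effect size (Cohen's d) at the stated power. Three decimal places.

Required noncentrality: δ = z_{0.025} + z_{0.20} = 1.960 + 0.842 = 2.802.
(The second rejection-region term Φ(−δ − z_{α/2}) is negligible and dropped.)
δ = d·√(n/2) ⇒ d = δ/√(n/2) = 2.802/√(168/2) = 0.3057.

d ≈ 0.306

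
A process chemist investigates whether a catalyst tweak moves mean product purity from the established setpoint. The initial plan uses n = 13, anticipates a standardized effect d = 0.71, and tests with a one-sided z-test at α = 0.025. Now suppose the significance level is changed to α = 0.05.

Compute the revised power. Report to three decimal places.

δ = d·√n = 0.71 × √13 = 2.5599 (unchanged). New critical value: z_{0.05} = 1.645.
Revised power = P(Z > 1.645 − δ) = Φ(0.915) = 0.8199.

Power ≈ 0.820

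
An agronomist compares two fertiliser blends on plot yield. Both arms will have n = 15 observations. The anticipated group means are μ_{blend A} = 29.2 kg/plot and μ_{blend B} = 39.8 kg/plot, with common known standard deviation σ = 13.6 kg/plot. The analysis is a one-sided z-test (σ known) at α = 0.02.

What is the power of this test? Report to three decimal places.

Standardized effect: d = |μ_{blend A} − μ_{blend B}| / σ = |29.2 − 39.8| / 13.6 = 0.7794
Noncentrality parameter: δ = d·√(n/2) = 0.7794 × √(15/2) = 2.1345
One-sided α = 0.02 → critical value z_{0.02} = 2.054.
Power = Φ(δ − 2.054) = Φ(0.081) = 0.5322.

Power ≈ 0.532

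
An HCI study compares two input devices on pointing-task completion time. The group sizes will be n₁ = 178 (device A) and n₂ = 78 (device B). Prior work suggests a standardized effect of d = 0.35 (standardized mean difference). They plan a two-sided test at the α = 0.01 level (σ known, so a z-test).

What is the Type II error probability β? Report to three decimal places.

Noncentrality parameter: δ = d / √(1/n₁ + 1/n₂) = 0.35 / √(1/178 + 1/78) = 2.5775
Critical value for a two-sided test at α = 0.01: z_{α/2} = 2.576.
Power = Φ(δ − 2.576) + Φ(−δ − 2.576) = Φ(0.002) + Φ(-5.153) = 0.5007 + 0.0000 = 0.5007.
Type II error: β = 1 − power = 1 − 0.5007 = 0.4993.

β ≈ 0.499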